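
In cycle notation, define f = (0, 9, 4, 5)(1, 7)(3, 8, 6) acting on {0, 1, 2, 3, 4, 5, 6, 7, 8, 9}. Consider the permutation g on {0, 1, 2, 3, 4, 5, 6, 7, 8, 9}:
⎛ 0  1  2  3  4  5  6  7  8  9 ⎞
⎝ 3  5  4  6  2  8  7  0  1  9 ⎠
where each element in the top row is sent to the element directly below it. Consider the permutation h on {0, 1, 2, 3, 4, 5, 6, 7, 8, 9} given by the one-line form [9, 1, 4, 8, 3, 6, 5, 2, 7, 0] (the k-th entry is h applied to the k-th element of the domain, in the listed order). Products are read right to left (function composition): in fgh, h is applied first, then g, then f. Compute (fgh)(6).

Apply the permutations in order: h(6) = 5, then g(5) = 8, then f(8) = 6. So (fgh)(6) = 6.

6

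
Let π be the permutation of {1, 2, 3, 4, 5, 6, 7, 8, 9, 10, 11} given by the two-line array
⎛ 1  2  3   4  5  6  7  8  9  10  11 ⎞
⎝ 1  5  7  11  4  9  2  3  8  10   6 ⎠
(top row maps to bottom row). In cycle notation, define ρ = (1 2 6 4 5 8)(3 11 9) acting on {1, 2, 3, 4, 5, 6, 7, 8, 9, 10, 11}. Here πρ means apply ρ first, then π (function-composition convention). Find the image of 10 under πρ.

First apply ρ: ρ(10) = 10, then π(10) = 10. Thus (πρ)(10) = 10.

10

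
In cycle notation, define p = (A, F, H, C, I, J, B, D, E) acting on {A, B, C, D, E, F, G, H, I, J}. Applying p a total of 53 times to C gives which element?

C lies in the 9-cycle (A, F, H, C, I, J, B, D, E).
On a 9-cycle, p^9 is the identity, so p^53 = p^8 there (53 ≡ 8 mod 9).
Advancing 8 steps from C: C → I → J → B → D → E → A → F → H.

H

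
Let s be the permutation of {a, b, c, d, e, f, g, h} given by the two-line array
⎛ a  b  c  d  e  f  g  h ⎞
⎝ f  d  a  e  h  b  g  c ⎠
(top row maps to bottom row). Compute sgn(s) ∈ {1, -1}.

1

In disjoint-cycle form the cycle lengths are 7, 1.
A cycle is odd iff its length is even; s has 0 even-length cycles, so sgn(s) = (−1)^0 and s is even.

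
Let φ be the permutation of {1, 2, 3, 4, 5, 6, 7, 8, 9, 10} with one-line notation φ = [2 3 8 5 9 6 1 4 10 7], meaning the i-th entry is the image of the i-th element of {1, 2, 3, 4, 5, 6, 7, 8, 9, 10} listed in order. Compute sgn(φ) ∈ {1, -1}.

In disjoint-cycle form the cycle lengths are 9, 1.
A cycle is odd iff its length is even; φ has 0 even-length cycles, so sgn(φ) = (−1)^0 and φ is even.

1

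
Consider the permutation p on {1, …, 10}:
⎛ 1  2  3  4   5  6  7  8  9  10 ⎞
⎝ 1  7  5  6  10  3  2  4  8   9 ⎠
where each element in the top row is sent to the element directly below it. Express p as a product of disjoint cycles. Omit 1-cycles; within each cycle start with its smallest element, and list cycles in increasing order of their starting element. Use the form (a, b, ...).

(2, 7)(3, 5, 10, 9, 8, 4, 6)

From 2: 2 → 7 → 2, closing the cycle (2, 7).
Repeating from the next unused element and collecting all non-trivial cycles gives (2, 7)(3, 5, 10, 9, 8, 4, 6).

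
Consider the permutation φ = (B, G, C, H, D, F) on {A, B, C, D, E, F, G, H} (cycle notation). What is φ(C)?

C appears in (B, G, C, H, D, F); the next entry (wrapping around) is H.

H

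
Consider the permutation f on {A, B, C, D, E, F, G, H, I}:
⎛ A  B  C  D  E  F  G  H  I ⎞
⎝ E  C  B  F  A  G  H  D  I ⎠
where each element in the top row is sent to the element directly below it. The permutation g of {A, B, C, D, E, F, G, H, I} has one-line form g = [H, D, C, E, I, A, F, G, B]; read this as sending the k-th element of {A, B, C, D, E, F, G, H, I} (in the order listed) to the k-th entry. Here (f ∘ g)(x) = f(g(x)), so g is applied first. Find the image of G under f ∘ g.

G

g(G) = F, then f(F) = G; composing gives (f ∘ g)(G) = G.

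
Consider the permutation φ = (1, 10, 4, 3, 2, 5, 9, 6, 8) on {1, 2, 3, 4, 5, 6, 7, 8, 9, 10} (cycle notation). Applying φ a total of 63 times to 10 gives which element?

10

10 lies in the 9-cycle (1, 10, 4, 3, 2, 5, 9, 6, 8).
Since the cycle has length 9, φ^63 acts on it the same as φ^0 (63 mod 9 = 0).
So φ^63(10) = 10.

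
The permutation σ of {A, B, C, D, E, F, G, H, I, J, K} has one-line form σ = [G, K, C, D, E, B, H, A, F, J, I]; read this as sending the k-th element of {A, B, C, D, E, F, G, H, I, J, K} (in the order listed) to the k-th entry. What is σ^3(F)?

I

Tracing F → B → … returns to F after 4 steps, so F lies in a 4-cycle (B K I F).
Advancing 3 steps from F: F → B → K → I.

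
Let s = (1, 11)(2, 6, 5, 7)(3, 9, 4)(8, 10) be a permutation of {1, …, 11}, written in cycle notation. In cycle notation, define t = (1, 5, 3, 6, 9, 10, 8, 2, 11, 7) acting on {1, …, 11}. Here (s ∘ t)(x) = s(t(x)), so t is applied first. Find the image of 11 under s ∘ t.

(s ∘ t)(11) = s(t(11)). t(11) = 7, then s(7) = 2. So (s ∘ t)(11) = 2.

2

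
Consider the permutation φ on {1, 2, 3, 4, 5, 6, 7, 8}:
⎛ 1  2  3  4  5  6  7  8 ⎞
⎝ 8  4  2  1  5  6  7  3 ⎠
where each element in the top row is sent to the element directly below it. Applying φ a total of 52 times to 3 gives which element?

4

Tracing 3 → 2 → … returns to 3 after 5 steps, so 3 lies in a 5-cycle (1, 8, 3, 2, 4).
On a 5-cycle, φ^5 is the identity, so φ^52 = φ^2 there (52 ≡ 2 mod 5).
Advancing 2 steps from 3: 3 → 2 → 4.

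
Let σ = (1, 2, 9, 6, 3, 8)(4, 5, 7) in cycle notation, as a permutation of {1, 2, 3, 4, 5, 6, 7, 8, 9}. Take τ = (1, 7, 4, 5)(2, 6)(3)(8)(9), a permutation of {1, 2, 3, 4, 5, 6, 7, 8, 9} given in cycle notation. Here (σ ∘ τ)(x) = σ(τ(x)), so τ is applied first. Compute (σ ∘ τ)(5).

2

(σ ∘ τ)(5) = σ(τ(5)). τ(5) = 1, then σ(1) = 2. So (σ ∘ τ)(5) = 2.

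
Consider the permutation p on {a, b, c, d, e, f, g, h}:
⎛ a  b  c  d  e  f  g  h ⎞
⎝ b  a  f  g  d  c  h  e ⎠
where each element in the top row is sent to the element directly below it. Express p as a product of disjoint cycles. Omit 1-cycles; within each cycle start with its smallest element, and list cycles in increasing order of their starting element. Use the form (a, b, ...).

Start at a and follow images: a → b → a, giving the cycle (a, b).
Repeating from the next unused element and collecting all non-trivial cycles gives (a, b)(c, f)(d, g, h, e).

(a, b)(c, f)(d, g, h, e)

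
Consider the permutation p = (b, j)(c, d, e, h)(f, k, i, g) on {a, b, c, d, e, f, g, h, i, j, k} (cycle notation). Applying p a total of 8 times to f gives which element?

f

f lies in the 4-cycle (f, k, i, g).
Since the cycle has length 4, p^8 acts on it the same as p^0 (8 mod 4 = 0).
So p^8(f) = f.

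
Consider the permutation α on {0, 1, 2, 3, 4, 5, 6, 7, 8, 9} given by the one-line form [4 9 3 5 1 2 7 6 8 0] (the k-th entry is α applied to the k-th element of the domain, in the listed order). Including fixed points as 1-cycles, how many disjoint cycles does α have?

The cycle decomposition is (0 4 1 9)(2 3 5)(6 7)(8), which has 4 cycles (counting 1-cycles).

4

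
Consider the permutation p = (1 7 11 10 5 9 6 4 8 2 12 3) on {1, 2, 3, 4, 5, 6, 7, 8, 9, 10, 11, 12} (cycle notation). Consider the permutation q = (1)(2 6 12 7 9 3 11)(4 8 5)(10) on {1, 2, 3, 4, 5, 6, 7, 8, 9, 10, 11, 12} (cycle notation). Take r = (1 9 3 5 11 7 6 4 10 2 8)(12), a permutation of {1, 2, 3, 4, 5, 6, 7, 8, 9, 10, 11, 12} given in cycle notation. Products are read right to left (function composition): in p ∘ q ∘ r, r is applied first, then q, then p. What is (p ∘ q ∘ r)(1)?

Apply the permutations in order: r(1) = 9, then q(9) = 3, then p(3) = 1. So (p ∘ q ∘ r)(1) = 1.

1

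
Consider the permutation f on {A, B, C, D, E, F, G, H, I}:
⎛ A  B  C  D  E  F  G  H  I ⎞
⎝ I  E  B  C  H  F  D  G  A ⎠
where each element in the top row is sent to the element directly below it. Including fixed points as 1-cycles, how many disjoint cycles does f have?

The cycle decomposition is (A, I)(B, E, H, G, D, C)(F), which has 3 cycles (counting 1-cycles).

3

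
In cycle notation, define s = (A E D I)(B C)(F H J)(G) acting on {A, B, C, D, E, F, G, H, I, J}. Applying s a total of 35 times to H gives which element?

F

H lies in the 3-cycle (F H J).
On a 3-cycle, s^3 is the identity, so s^35 = s^2 there (35 ≡ 2 mod 3).
Stepping 2 places around the cycle: H → J → F.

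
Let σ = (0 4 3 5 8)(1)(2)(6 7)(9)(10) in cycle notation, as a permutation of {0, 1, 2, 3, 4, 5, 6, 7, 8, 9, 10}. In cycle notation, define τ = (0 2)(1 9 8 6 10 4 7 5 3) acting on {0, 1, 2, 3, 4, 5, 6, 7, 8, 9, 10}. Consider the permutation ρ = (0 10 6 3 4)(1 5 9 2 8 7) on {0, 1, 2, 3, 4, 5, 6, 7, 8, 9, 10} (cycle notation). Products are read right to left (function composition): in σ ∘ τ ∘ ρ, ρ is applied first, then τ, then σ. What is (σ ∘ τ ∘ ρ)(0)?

3

(σ ∘ τ ∘ ρ)(0) = σ(τ(ρ(0))). ρ(0) = 10, then τ(10) = 4, then σ(4) = 3, so the result is 3.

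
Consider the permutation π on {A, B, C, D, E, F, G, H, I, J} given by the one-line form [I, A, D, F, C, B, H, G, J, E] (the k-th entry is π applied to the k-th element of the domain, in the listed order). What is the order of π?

8

The disjoint-cycle form of π has cycle lengths 8, 2.
The order is lcm(8, 2) = 8.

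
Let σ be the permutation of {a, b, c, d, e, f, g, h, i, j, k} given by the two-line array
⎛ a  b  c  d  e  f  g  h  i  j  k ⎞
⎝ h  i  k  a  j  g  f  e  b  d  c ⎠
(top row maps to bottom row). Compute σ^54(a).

Tracing a → h → … returns to a after 5 steps, so a lies in a 5-cycle (a h e j d).
Since the cycle has length 5, σ^54 acts on it the same as σ^4 (54 mod 5 = 4).
Stepping 4 places around the cycle: a → h → e → j → d.

d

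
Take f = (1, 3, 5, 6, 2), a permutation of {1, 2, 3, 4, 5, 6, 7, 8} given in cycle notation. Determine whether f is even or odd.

The cycle lengths are 5, 1, 1, 1.
A cycle is odd iff its length is even; f has 0 even-length cycles, so sgn(f) = (−1)^0 and f is even.

even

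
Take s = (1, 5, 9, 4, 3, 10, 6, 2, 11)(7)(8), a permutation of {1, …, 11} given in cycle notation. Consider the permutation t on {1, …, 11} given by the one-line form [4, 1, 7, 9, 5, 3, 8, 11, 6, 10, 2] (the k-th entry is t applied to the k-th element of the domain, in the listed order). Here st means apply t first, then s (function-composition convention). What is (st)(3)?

7

(st)(3) = s(t(3)). t(3) = 7, then s(7) = 7. So (st)(3) = 7.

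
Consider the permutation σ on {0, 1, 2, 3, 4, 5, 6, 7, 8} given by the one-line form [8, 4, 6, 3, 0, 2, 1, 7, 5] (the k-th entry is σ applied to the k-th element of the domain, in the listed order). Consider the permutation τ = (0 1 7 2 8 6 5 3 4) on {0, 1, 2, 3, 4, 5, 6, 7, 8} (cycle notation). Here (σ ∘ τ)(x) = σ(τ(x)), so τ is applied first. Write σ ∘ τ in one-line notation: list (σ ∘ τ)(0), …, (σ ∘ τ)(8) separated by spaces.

Chase each element through τ then σ: 0 → 1 → 4; 1 → 7 → 7; 2 → 8 → 5; 3 → 4 → 0; 4 → 0 → 8; 5 → 3 → 3; 6 → 5 → 2; 7 → 2 → 6; 8 → 6 → 1.
So σ ∘ τ in one-line form is 4 7 5 0 8 3 2 6 1.

4 7 5 0 8 3 2 6 1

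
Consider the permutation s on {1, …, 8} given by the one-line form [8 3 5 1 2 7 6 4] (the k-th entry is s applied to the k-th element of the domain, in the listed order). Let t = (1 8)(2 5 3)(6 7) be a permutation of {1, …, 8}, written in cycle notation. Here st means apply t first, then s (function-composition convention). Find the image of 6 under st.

(st)(6) = s(t(6)). t(6) = 7, then s(7) = 6. So (st)(6) = 6.

6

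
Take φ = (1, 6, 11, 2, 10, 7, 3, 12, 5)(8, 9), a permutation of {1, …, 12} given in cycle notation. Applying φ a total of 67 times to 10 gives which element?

10 lies in the 9-cycle (1, 6, 11, 2, 10, 7, 3, 12, 5).
On a 9-cycle, φ^9 is the identity, so φ^67 = φ^4 there (67 ≡ 4 mod 9).
Stepping 4 places around the cycle: 10 → 7 → 3 → 12 → 5.

5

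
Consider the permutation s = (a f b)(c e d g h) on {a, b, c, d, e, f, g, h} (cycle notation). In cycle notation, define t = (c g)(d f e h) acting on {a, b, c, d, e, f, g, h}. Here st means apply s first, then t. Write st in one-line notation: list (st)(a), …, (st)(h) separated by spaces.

Chase each element through s then t: a → f → e; b → a → a; c → e → h; d → g → c; e → d → f; f → b → b; g → h → d; h → c → g.
Collecting the images, st = [e a h c f b d g].

e a h c f b d g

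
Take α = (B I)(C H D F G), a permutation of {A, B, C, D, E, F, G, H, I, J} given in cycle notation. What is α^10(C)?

C

C lies in the 5-cycle (C H D F G).
On a 5-cycle, α^5 is the identity, so α^10 = α^0 there (10 ≡ 0 mod 5).
So α^10(C) = C.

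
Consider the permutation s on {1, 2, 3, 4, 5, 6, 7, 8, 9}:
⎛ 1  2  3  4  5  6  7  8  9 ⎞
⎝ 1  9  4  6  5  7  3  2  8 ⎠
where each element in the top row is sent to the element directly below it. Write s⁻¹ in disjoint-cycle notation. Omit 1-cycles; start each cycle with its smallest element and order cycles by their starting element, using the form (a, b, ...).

(2, 8, 9)(3, 7, 6, 4)

The cycle decomposition of s is (2, 9, 8)(3, 4, 6, 7).
Reversing each cycle (and rotating so the smallest element leads) gives s⁻¹ = (2, 8, 9)(3, 7, 6, 4).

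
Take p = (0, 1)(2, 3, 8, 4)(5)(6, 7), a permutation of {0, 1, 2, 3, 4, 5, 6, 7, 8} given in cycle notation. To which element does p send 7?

In the cycle (6, 7), 7 is followed by 6, so p(7) = 6.

6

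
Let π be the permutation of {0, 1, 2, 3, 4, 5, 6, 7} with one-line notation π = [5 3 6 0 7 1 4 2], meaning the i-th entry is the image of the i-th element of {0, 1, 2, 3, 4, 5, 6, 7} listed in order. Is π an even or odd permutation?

even

In disjoint-cycle form the cycle lengths are 4, 4.
A cycle of length ℓ contributes ℓ−1 transpositions, so π is a product of 3 + 3 = 6 transpositions — even.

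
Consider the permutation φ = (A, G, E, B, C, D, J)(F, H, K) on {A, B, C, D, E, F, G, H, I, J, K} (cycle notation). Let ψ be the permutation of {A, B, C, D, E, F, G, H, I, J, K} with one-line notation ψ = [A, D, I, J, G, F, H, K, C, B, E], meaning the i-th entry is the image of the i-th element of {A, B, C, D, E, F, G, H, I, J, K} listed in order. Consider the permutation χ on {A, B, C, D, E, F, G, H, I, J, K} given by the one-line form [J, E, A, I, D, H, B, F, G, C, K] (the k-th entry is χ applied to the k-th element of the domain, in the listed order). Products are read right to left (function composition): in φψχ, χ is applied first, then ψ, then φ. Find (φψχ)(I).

K

(φψχ)(I) = φ(ψ(χ(I))). χ(I) = G, then ψ(G) = H, then φ(H) = K, so the result is K.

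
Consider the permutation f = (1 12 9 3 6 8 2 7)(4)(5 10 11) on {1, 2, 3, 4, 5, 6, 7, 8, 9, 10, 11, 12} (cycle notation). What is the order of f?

The disjoint cycles have lengths 8, 3, 1.
Since disjoint cycles commute, ord(f) = lcm(8, 3) = 24.

24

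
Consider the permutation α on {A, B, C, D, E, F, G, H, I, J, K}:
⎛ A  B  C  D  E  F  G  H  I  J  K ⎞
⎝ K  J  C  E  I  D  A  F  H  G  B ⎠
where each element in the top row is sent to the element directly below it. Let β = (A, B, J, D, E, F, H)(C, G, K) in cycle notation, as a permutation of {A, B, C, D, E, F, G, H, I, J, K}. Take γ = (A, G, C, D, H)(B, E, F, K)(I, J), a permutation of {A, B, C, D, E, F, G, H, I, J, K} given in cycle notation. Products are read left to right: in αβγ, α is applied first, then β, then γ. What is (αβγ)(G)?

(αβγ)(G) = γ(β(α(G))). α(G) = A, then β(A) = B, then γ(B) = E, so the result is E.

E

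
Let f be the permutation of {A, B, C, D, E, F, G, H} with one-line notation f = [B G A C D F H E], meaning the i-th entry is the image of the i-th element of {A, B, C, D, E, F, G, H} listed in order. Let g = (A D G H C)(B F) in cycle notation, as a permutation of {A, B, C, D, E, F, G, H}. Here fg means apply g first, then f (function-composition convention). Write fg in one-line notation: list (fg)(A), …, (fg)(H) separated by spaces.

C F B H D G E A

For each element, apply g then f: A → D → C; B → F → F; C → A → B; D → G → H; E → E → D; F → B → G; G → H → E; H → C → A.
Collecting the images, fg = [C F B H D G E A].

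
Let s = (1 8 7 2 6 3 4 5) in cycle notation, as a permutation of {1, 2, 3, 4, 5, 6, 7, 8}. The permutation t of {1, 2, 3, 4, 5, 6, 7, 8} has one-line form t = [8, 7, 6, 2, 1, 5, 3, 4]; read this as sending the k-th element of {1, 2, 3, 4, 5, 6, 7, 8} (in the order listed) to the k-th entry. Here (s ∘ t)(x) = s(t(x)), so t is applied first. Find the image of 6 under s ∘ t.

(s ∘ t)(6) = s(t(6)). t(6) = 5, then s(5) = 1. So (s ∘ t)(6) = 1.

1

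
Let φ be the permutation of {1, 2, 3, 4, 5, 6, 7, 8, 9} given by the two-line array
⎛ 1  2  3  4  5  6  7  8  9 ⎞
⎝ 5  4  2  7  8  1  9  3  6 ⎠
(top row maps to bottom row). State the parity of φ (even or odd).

In disjoint-cycle form the cycle lengths are 9.
A cycle of length ℓ contributes ℓ−1 transpositions, so φ is a product of 8 transpositions — even.

even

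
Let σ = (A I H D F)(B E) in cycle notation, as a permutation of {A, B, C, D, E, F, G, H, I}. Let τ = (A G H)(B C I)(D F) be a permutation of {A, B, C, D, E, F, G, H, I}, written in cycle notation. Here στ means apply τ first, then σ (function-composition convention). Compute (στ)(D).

A

τ(D) = F, then σ(F) = A; composing gives (στ)(D) = A.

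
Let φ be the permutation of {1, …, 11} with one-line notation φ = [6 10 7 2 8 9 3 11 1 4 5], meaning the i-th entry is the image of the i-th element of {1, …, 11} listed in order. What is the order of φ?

The disjoint-cycle form of φ has cycle lengths 3, 3, 3, 2.
The order is lcm(3, 3, 3, 2) = 6.

6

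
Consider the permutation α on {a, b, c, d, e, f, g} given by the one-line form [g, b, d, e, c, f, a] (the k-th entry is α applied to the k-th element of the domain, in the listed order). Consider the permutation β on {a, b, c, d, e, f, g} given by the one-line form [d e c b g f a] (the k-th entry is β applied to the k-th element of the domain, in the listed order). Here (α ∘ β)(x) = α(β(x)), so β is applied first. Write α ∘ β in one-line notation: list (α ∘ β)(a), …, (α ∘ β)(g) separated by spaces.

For each element, apply β then α: a → d → e; b → e → c; c → c → d; d → b → b; e → g → a; f → f → f; g → a → g.
So α ∘ β in one-line form is e c d b a f g.

e c d b a f g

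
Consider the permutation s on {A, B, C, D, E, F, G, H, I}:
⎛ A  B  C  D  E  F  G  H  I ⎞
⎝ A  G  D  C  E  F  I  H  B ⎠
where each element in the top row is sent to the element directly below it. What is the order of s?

Decomposing into disjoint cycles gives cycle lengths 3, 2, 1, 1, 1, 1.
The order of s is the least common multiple of its cycle lengths: lcm(3, 2) = 6.

6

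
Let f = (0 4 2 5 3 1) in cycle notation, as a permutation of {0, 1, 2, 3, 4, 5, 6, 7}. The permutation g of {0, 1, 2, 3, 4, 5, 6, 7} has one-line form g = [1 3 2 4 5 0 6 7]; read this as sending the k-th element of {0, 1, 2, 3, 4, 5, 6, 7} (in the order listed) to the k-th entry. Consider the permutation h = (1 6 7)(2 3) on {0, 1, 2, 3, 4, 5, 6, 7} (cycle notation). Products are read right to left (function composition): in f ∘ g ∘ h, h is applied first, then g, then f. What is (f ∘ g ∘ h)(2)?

2

(f ∘ g ∘ h)(2) = f(g(h(2))). h(2) = 3, then g(3) = 4, then f(4) = 2, so the result is 2.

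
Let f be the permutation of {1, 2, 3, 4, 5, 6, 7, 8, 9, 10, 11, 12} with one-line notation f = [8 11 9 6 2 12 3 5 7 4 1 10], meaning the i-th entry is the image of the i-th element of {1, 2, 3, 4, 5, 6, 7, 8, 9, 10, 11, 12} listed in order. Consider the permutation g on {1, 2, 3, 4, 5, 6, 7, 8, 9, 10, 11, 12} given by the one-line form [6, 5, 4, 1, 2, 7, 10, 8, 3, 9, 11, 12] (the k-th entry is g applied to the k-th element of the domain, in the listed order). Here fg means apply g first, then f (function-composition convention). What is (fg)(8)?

5

(fg)(8) = f(g(8)). g(8) = 8, then f(8) = 5. So (fg)(8) = 5.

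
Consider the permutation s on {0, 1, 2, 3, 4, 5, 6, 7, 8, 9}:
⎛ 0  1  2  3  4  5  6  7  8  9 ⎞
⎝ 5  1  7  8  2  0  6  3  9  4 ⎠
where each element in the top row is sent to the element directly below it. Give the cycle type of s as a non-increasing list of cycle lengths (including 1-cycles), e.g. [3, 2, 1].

The disjoint cycles are (0, 5)(1)(2, 7, 3, 8, 9, 4)(6), with lengths 6, 2, 1, 1 in non-increasing order.

[6, 2, 1, 1]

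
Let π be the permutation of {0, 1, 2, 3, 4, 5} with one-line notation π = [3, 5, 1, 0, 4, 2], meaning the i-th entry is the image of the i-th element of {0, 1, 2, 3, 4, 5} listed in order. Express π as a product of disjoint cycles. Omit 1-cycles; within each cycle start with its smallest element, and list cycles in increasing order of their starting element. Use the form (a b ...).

(0 3)(1 5 2)

Iterating π from 0 gives 0 → 3 → 0; that is the 2-cycle (0 3).
Continuing from each remaining unvisited element yields (0 3)(1 5 2).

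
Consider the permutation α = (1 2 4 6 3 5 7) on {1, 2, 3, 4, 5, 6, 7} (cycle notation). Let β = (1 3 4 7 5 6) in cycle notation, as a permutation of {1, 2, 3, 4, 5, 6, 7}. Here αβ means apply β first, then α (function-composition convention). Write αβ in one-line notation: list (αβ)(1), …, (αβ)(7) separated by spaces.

5 4 6 1 3 2 7

Chase each element through β then α: 1 → 3 → 5; 2 → 2 → 4; 3 → 4 → 6; 4 → 7 → 1; 5 → 6 → 3; 6 → 1 → 2; 7 → 5 → 7.
Collecting the images, αβ = [5 4 6 1 3 2 7].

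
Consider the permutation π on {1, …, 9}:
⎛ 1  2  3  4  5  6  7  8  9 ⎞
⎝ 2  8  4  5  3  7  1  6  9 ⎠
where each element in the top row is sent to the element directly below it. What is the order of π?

The disjoint-cycle form of π has cycle lengths 5, 3, 1.
The order of π is the least common multiple of its cycle lengths: lcm(5, 3) = 15.

15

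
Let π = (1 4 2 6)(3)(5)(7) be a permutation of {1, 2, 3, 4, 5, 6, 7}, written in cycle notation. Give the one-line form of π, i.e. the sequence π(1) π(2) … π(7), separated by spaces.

4 6 3 2 5 1 7

Reading each image from the cycles: 1→4, 2→6, 3→3, 4→2, 5→5, 6→1, 7→7.
So the one-line form is 4 6 3 2 5 1 7.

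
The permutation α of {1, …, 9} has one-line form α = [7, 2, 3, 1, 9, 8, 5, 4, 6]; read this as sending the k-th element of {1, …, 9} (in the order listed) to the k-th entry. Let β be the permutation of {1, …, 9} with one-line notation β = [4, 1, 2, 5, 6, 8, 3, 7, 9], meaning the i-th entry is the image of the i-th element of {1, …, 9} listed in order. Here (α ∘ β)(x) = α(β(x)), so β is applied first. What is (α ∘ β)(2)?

First apply β: β(2) = 1, then α(1) = 7. Thus (α ∘ β)(2) = 7.

7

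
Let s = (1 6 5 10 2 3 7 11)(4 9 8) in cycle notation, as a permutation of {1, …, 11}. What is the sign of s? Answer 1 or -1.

The cycle lengths are 8, 3.
A cycle of length ℓ contributes ℓ−1 transpositions, so s is a product of 7 + 2 = 9 transpositions — odd.

-1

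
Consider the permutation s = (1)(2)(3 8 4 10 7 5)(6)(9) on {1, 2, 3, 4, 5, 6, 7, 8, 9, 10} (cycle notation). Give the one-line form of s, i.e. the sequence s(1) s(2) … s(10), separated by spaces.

1 2 8 10 3 6 5 4 9 7

Reading each image from the cycles: 1↦1, 2↦2, 3↦8, 4↦10, 5↦3, 6↦6, 7↦5, 8↦4, 9↦9, 10↦7.
Listing these in domain order gives 1 2 8 10 3 6 5 4 9 7.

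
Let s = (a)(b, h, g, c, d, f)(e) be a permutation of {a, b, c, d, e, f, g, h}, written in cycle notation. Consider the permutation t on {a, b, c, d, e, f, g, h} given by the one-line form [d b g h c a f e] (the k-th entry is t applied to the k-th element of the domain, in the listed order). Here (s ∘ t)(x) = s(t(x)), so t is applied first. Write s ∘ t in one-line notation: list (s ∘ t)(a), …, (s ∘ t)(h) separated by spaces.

f h c g d a b e

Chase each element through t then s: a → d → f; b → b → h; c → g → c; d → h → g; e → c → d; f → a → a; g → f → b; h → e → e.
So s ∘ t in one-line form is f h c g d a b e.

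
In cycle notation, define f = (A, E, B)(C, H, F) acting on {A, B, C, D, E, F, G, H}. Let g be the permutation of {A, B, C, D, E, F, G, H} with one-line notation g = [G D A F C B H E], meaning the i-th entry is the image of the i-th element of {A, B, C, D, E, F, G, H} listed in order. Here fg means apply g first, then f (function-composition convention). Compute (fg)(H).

B

g(H) = E, then f(E) = B; composing gives (fg)(H) = B.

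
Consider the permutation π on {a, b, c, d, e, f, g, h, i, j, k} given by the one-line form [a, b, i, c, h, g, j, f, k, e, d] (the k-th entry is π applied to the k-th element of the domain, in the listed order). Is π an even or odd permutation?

odd

In disjoint-cycle form the cycle lengths are 5, 4, 1, 1.
A cycle is odd iff its length is even; π has 1 even-length cycle, so sgn(π) = (−1)^1 and π is odd.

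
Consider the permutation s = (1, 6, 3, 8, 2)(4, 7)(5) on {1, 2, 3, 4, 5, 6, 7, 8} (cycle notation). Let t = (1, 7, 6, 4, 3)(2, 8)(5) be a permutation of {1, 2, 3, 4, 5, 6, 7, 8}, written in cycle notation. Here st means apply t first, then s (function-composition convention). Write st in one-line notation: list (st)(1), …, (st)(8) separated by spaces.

(st)(x) = s(t(x)). Computing each image: s(t(1)) = s(7) = 4, s(t(2)) = s(8) = 2, s(t(3)) = s(1) = 6, s(t(4)) = s(3) = 8, s(t(5)) = s(5) = 5, s(t(6)) = s(4) = 7, s(t(7)) = s(6) = 3, s(t(8)) = s(2) = 1.
Hence st = [4 2 6 8 5 7 3 1].

4 2 6 8 5 7 3 1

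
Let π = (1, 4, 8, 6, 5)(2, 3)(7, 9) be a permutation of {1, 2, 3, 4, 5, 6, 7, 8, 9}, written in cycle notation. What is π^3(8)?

1

8 lies in the 5-cycle (1, 4, 8, 6, 5).
Stepping 3 places around the cycle: 8 → 6 → 5 → 1.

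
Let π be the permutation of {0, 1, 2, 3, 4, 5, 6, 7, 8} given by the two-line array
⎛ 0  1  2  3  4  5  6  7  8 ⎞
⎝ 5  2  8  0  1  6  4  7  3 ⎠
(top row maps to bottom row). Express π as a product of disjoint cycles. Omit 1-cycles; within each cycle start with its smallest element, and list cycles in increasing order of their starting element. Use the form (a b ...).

(0 5 6 4 1 2 8 3)

Iterating π from 0 gives 0 → 5 → 6 → 4 → 1 → 2 → 8 → 3 → 0; that is the 8-cycle (0 5 6 4 1 2 8 3).
Continuing from each remaining unvisited element yields (0 5 6 4 1 2 8 3).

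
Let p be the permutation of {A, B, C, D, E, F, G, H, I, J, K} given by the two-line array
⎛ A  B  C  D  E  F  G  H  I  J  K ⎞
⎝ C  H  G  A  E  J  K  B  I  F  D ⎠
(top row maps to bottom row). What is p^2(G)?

Tracing G → K → … returns to G after 5 steps, so G lies in a 5-cycle (A, C, G, K, D).
Stepping 2 places around the cycle: G → K → D.

D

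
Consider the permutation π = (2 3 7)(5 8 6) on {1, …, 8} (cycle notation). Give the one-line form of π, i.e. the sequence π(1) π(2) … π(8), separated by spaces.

1 3 7 4 8 5 2 6

Each element maps to the next entry in its cycle (wrapping to the front): 1→1, 2→3, 3→7, 4→4, 5→8, 6→5, 7→2, 8→6.
So the one-line form is 1 3 7 4 8 5 2 6.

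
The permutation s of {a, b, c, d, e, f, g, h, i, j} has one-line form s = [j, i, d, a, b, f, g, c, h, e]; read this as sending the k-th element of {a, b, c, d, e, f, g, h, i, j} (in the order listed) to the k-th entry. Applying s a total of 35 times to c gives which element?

j

Tracing c → d → … returns to c after 8 steps, so c lies in an 8-cycle (a, j, e, b, i, h, c, d).
Powers repeat with period 8 on this cycle, and 35 mod 8 = 3, so s^35(c) = s^3(c).
Advancing 3 steps from c: c → d → a → j.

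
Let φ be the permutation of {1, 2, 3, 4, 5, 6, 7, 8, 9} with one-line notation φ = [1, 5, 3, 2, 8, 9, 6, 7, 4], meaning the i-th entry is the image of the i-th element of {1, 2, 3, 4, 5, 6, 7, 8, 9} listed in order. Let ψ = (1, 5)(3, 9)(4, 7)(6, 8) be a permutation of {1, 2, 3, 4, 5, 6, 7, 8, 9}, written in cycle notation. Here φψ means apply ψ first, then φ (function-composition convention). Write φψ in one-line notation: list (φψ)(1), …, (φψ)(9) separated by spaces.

8 5 4 6 1 7 2 9 3

(φψ)(x) = φ(ψ(x)). Computing each image: φ(ψ(1)) = φ(5) = 8, φ(ψ(2)) = φ(2) = 5, φ(ψ(3)) = φ(9) = 4, φ(ψ(4)) = φ(7) = 6, φ(ψ(5)) = φ(1) = 1, φ(ψ(6)) = φ(8) = 7, φ(ψ(7)) = φ(4) = 2, φ(ψ(8)) = φ(6) = 9, φ(ψ(9)) = φ(3) = 3.
Hence φψ = [8 5 4 6 1 7 2 9 3].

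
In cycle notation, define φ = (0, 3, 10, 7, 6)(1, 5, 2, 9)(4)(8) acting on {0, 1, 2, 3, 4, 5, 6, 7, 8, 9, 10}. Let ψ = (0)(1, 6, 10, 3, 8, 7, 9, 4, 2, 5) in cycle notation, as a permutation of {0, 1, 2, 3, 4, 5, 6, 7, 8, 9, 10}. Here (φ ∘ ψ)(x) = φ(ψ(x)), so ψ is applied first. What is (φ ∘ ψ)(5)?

5

First apply ψ: ψ(5) = 1, then φ(1) = 5. Thus (φ ∘ ψ)(5) = 5.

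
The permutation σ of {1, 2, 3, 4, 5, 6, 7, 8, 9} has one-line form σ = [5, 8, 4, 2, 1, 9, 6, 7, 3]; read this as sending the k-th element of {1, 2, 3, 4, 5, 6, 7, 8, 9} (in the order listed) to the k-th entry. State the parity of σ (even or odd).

In disjoint-cycle form the cycle lengths are 7, 2.
A cycle is odd iff its length is even; σ has 1 even-length cycle, so sgn(σ) = (−1)^1 and σ is odd.

odd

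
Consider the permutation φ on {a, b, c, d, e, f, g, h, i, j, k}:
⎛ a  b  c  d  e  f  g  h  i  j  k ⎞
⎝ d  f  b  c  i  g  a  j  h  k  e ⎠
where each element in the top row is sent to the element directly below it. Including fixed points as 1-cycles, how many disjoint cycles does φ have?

The cycle decomposition is (a, d, c, b, f, g)(e, i, h, j, k), which has 2 cycles (counting 1-cycles).

2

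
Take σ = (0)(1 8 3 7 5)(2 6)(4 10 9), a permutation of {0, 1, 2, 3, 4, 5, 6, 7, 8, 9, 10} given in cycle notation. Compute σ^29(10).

10 lies in the 3-cycle (4 10 9).
Powers repeat with period 3 on this cycle, and 29 mod 3 = 2, so σ^29(10) = σ^2(10).
Advancing 2 steps from 10: 10 → 9 → 4.

4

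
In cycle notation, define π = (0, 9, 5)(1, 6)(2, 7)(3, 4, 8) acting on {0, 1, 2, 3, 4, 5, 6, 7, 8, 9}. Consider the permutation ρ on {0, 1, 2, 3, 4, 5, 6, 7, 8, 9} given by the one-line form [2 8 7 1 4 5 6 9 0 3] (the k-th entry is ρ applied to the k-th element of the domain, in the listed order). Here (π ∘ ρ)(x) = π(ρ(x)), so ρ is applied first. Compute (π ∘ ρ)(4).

(π ∘ ρ)(4) = π(ρ(4)). ρ(4) = 4, then π(4) = 8. So (π ∘ ρ)(4) = 8.

8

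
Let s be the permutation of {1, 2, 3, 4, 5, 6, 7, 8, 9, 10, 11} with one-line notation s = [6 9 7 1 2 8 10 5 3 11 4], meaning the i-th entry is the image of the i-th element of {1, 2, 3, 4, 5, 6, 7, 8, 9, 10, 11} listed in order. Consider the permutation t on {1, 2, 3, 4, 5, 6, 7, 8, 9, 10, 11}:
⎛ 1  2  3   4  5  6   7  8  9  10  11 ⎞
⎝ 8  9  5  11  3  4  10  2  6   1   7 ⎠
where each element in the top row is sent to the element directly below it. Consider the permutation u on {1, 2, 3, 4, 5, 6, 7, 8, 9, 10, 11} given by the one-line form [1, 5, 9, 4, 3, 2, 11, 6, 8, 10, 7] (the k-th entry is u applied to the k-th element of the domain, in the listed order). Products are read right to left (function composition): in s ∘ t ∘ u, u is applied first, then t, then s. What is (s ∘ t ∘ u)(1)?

5

Apply the permutations in order: u(1) = 1, then t(1) = 8, then s(8) = 5. So (s ∘ t ∘ u)(1) = 5.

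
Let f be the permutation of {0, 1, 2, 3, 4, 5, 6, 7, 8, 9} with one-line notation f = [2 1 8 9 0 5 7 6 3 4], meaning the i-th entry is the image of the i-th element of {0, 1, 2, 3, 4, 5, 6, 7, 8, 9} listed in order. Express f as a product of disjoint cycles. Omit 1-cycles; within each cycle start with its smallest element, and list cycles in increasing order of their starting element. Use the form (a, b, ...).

Start at 0 and follow images: 0 → 2 → 8 → 3 → 9 → 4 → 0, giving the cycle (0, 2, 8, 3, 9, 4).
Continuing from each remaining unvisited element yields (0, 2, 8, 3, 9, 4)(6, 7).

(0, 2, 8, 3, 9, 4)(6, 7)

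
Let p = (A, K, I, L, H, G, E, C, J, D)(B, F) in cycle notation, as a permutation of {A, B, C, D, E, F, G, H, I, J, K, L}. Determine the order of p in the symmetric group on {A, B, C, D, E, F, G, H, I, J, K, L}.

10

The cycle type of p is (10, 2).
The order is lcm(10, 2) = 10.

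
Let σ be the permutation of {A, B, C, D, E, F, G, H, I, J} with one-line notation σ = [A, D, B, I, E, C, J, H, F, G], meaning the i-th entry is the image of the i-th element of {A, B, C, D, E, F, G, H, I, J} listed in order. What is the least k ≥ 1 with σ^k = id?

Writing σ as disjoint cycles, the cycle lengths are 5, 2, 1, 1, 1.
Since disjoint cycles commute, ord(σ) = lcm(5, 2) = 10.

10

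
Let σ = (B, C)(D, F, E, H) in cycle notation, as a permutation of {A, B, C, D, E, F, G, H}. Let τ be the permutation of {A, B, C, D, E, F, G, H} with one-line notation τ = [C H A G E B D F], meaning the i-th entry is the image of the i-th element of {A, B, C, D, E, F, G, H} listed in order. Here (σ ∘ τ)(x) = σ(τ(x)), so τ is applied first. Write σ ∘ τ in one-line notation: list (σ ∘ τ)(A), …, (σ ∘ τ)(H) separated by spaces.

B D A G H C F E

Chase each element through τ then σ: A → C → B; B → H → D; C → A → A; D → G → G; E → E → H; F → B → C; G → D → F; H → F → E.
Collecting the images, σ ∘ τ = [B D A G H C F E].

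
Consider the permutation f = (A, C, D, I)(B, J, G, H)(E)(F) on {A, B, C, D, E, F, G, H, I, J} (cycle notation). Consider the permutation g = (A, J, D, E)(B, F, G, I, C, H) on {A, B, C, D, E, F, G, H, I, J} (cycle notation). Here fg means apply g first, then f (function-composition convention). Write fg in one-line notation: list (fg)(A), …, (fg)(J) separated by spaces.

(fg)(x) = f(g(x)). Computing each image: f(g(A)) = f(J) = G, f(g(B)) = f(F) = F, f(g(C)) = f(H) = B, f(g(D)) = f(E) = E, f(g(E)) = f(A) = C, f(g(F)) = f(G) = H, f(g(G)) = f(I) = A, f(g(H)) = f(B) = J, f(g(I)) = f(C) = D, f(g(J)) = f(D) = I.
Hence fg = [G F B E C H A J D I].

G F B E C H A J D I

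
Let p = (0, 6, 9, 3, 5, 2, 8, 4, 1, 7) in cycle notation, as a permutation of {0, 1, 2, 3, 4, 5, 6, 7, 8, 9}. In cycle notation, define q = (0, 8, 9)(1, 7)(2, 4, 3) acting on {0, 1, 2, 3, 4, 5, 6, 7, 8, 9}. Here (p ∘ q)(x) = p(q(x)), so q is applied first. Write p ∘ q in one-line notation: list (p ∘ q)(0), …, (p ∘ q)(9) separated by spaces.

For each element, apply q then p: 0 → 8 → 4; 1 → 7 → 0; 2 → 4 → 1; 3 → 2 → 8; 4 → 3 → 5; 5 → 5 → 2; 6 → 6 → 9; 7 → 1 → 7; 8 → 9 → 3; 9 → 0 → 6.
Collecting the images, p ∘ q = [4 0 1 8 5 2 9 7 3 6].

4 0 1 8 5 2 9 7 3 6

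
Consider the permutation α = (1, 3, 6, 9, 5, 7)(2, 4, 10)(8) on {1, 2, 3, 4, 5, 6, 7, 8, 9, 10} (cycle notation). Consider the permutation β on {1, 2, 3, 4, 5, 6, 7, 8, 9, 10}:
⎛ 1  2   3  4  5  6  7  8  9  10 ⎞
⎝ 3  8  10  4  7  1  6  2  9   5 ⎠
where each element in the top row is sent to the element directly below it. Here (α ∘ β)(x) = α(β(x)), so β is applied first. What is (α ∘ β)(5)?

β(5) = 7, then α(7) = 1; composing gives (α ∘ β)(5) = 1.

1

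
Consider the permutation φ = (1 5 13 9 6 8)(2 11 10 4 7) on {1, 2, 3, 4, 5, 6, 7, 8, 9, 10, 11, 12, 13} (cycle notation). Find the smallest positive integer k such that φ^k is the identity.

The disjoint cycles have lengths 6, 5, 1, 1.
The order is lcm(6, 5) = 30.

30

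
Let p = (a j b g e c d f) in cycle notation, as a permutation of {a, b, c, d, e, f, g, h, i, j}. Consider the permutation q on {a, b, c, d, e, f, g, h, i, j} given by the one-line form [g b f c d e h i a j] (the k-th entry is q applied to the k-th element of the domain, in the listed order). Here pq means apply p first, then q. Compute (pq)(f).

(pq)(f) = q(p(f)). p(f) = a, then q(a) = g. So (pq)(f) = g.

g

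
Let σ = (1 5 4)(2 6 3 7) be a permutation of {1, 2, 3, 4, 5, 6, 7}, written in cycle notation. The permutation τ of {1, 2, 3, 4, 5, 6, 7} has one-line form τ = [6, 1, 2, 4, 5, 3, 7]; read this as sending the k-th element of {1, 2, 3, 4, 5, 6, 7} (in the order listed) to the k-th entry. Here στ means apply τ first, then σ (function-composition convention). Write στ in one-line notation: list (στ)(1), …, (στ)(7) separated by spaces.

3 5 6 1 4 7 2

Chase each element through τ then σ: 1 → 6 → 3; 2 → 1 → 5; 3 → 2 → 6; 4 → 4 → 1; 5 → 5 → 4; 6 → 3 → 7; 7 → 7 → 2.
So στ in one-line form is 3 5 6 1 4 7 2.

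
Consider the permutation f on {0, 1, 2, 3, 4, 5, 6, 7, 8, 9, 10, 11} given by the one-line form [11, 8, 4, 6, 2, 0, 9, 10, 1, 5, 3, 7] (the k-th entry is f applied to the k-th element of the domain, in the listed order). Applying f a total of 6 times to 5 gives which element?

6

Tracing 5 → 0 → … returns to 5 after 8 steps, so 5 lies in an 8-cycle (0, 11, 7, 10, 3, 6, 9, 5).
Advancing 6 steps from 5: 5 → 0 → 11 → 7 → 10 → 3 → 6.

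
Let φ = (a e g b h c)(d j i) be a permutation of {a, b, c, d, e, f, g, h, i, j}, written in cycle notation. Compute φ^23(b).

b lies in the 6-cycle (a e g b h c).
Powers repeat with period 6 on this cycle, and 23 mod 6 = 5, so φ^23(b) = φ^5(b).
Advancing 5 steps from b: b → h → c → a → e → g.

g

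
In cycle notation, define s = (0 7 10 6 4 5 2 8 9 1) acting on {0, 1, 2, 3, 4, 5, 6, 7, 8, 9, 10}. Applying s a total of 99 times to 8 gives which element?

2

8 lies in the 10-cycle (0 7 10 6 4 5 2 8 9 1).
Powers repeat with period 10 on this cycle, and 99 mod 10 = 9, so s^99(8) = s^9(8).
Stepping 9 places around the cycle: 8 → 9 → 1 → 0 → 7 → 10 → 6 → 4 → 5 → 2.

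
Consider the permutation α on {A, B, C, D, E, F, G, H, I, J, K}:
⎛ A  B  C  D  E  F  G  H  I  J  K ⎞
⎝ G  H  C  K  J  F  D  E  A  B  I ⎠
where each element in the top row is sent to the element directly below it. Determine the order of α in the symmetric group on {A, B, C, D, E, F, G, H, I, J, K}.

The disjoint-cycle form of α has cycle lengths 5, 4, 1, 1.
The order is lcm(5, 4) = 20.

20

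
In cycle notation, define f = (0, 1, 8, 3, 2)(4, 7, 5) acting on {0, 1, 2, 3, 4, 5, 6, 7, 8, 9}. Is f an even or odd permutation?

The cycle lengths are 5, 3, 1, 1.
A cycle of length ℓ contributes ℓ−1 transpositions, so f is a product of 4 + 2 = 6 transpositions — even.

even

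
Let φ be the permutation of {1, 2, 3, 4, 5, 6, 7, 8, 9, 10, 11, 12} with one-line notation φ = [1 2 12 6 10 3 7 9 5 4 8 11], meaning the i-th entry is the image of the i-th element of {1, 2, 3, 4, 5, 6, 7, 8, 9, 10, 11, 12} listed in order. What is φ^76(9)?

Tracing 9 → 5 → … returns to 9 after 9 steps, so 9 lies in a 9-cycle (3 12 11 8 9 5 10 4 6).
On a 9-cycle, φ^9 is the identity, so φ^76 = φ^4 there (76 ≡ 4 mod 9).
Advancing 4 steps from 9: 9 → 5 → 10 → 4 → 6.

6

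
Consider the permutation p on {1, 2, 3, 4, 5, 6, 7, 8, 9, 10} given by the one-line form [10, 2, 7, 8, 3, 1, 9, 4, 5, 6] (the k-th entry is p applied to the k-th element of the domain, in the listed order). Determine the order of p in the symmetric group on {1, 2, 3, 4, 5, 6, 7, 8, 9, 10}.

12

The disjoint-cycle form of p has cycle lengths 4, 3, 2, 1.
The order of p is the least common multiple of its cycle lengths: lcm(4, 3, 2) = 12.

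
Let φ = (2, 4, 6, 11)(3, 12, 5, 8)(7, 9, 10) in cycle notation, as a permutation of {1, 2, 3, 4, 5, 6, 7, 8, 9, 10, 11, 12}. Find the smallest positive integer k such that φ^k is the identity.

The cycle type of φ is (4, 4, 3, 1).
The order of φ is the least common multiple of its cycle lengths: lcm(4, 4, 3) = 12.

12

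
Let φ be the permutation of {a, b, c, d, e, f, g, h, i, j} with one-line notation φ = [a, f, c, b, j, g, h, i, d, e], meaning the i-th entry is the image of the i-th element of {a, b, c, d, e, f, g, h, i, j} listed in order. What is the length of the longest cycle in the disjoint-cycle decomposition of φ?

Decomposing into disjoint cycles gives (b, f, g, h, i, d)(e, j); the longest has length 6.

6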